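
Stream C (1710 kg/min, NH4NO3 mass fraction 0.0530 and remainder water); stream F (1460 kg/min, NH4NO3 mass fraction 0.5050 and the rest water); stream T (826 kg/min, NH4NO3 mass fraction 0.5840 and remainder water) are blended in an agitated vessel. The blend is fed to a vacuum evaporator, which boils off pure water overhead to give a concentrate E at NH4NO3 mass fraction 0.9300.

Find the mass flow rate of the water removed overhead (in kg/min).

2587 kg/min

NH4NO3 entering = 1710×0.053 + 1460×0.505 + 826×0.584 = 1310.3 kg/min.
All NH4NO3 reports to E, so E = 1310.3/0.930 = 1408.9 kg/min.
Total feed = 3996 kg/min; overhead = 3996 − 1408.9 = 2587.1 kg/min.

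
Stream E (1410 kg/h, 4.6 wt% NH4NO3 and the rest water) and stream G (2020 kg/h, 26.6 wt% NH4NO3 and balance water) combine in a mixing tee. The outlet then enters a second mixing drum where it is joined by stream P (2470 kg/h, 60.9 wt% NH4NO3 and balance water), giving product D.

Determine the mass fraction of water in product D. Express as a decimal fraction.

0.6430

Overall, product flow = 5900 kg/h.
water in = 1410×0.954 + 2020×0.734 + 2470×0.391 = 3793.6 kg/h.
water fraction in D = 0.6430.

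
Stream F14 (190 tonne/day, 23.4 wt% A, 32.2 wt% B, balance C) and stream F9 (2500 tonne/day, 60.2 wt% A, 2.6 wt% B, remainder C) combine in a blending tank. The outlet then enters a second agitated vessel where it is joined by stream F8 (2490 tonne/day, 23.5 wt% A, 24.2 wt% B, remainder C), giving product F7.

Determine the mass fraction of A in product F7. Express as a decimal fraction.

Overall, product flow = 5180 tonne/day.
A in = 190×0.234 + 2500×0.602 + 2490×0.235 = 2134.6 tonne/day.
A fraction in F7 = 0.412.

0.412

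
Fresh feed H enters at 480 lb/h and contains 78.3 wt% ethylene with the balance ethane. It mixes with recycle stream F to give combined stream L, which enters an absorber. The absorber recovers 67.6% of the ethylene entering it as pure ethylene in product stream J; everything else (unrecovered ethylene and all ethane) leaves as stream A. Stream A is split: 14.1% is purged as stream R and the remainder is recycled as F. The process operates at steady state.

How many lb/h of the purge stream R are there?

ethane enters only via H and leaves only via the purge: 480×0.217 = 0.141×(ethane in A), and the absorber passes all ethane, so ethane in L = ethane in A = 738.72 lb/h.
ethylene in L: m_A = 480×0.783 + (1−0.141)·(1−0.676)·m_A, so m_A = 375.84/0.7217 = 520.78 lb/h.
A = (1−0.676)×520.78 + 738.72 = 907.46 lb/h.
Purge R = 0.141×907.46 = 127.95 lb/h.

128 lb/h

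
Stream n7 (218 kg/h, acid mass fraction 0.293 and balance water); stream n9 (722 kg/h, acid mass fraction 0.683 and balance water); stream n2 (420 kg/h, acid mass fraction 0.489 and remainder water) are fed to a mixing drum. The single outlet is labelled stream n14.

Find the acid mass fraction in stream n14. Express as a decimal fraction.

Total flow out = 218 + 722 + 420 = 1360 kg/h.
acid in = 218×0.293 + 722×0.683 + 420×0.489 = 762.38 kg/h.
acid mass fraction in n14 = 762.38/1360 = 0.561.

0.561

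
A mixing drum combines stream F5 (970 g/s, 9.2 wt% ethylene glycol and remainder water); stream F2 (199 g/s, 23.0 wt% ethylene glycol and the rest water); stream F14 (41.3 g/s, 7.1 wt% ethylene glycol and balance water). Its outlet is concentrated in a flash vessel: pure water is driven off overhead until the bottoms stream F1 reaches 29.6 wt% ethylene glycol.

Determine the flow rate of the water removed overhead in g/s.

ethylene glycol entering = 970×0.092 + 199×0.230 + 41.3×0.071 = 137.94 g/s.
All ethylene glycol reports to F1, so F1 = 137.94/0.296 = 466.02 g/s.
Total feed = 1210.3 g/s; overhead = 1210.3 − 466.02 = 744.28 g/s.

744.3 g/s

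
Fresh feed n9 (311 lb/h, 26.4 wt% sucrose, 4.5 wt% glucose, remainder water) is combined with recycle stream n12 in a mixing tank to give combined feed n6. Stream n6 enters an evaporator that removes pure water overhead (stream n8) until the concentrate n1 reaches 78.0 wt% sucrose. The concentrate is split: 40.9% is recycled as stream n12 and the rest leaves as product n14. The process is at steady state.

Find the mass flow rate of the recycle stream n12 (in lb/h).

Overall sucrose balance (none leaves overhead): sucrose in fresh feed = sucrose in product, i.e. 311×0.264 = (1−0.409)·n1·0.780.
n1 = 82.104/(0.780×0.591) = 178.11 lb/h.
Recycle n12 = 0.409×178.11 = 72.846 lb/h.

72.85 lb/h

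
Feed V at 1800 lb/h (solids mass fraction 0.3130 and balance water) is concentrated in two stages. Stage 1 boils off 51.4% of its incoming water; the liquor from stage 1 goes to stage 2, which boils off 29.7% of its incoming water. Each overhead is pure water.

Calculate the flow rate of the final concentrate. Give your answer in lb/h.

water in feed = 1800×0.687 = 1236.6 lb/h.
After stage 1: water left = (1−0.514)×1236.6 = 600.99; stream total = 1164.4 lb/h.
After stage 2: water left = (1−0.297)×600.99 = 422.49; final concentrate = 985.89 lb/h.

985.9 lb/h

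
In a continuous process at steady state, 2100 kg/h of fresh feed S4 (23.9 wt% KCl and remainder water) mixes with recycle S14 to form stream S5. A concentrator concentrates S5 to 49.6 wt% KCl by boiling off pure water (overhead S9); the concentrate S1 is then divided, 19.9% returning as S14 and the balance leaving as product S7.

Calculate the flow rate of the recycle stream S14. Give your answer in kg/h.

251.4 kg/h

Overall KCl balance (none leaves overhead): KCl in fresh feed = KCl in product, i.e. 2100×0.239 = (1−0.199)·S1·0.496.
S1 = 501.9/(0.496×0.801) = 1263.3 kg/h.
Recycle S14 = 0.199×1263.3 = 251.39 kg/h.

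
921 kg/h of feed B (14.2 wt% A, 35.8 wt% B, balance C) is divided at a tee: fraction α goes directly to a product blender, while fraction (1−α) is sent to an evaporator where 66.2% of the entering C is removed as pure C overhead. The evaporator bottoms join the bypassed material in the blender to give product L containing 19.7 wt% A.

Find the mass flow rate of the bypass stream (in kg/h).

All 921×0.142 = 130.78 kg/h of A reaches L, so L = 130.78/0.197 = 663.87 kg/h and vapour = 257.13 kg/h.
The evaporator receives (1−α)·921 of feed at 0.500 C and removes 0.662 of that C:
0.662×0.500×(1−α)×921 = 257.13
(1−α) = 257.13/304.85 = 0.8435;  α = 0.1565.
Bypass flow = 0.1565×921 = 144.17 kg/h.

144.2 kg/h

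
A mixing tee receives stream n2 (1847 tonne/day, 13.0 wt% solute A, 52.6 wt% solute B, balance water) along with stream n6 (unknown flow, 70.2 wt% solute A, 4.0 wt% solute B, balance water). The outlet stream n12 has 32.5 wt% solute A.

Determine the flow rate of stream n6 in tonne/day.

955.3 tonne/day

Let n6 be the unknown flow. Total out = 1847 + n6.
solute A balance: 240.11 + 0.702·n6 = 0.325·(1847 + n6)
(0.702 − 0.325)·n6 = 0.325×1847 − 240.11 = 360.16
n6 = 360.16 / 0.377 = 955.34 tonne/day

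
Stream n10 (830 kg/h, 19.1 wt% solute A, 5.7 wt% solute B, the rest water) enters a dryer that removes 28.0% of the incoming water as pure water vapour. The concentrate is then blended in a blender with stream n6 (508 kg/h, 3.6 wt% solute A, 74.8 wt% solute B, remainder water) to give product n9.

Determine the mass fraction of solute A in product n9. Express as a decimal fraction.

Vapour removed = 0.280×0.752×830 = 174.76 kg/h; concentrate = 655.24 kg/h.
solute A reaching the mixer = 158.53 (from concentrate) + 508×0.036 = 176.82 kg/h.
Product flow = 655.24 + 508 = 1163.2 kg/h; solute A fraction = 0.1520.

0.1520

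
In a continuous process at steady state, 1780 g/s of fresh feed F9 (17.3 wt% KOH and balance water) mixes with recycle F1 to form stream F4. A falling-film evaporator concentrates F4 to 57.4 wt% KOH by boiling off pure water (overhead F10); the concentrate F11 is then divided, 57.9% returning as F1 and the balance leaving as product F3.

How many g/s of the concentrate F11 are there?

1274 g/s

Overall KOH balance (none leaves overhead): KOH in fresh feed = KOH in product, i.e. 1780×0.173 = (1−0.579)·F11·0.574.
F11 = 307.94/(0.574×0.421) = 1274.3 g/s.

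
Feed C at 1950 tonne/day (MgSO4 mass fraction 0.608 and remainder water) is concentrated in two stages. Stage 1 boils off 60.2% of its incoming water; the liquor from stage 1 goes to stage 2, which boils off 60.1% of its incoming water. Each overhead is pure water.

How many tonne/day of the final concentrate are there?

1307 tonne/day

water in feed = 1950×0.392 = 764.4 tonne/day.
After stage 1: water left = (1−0.602)×764.4 = 304.23; stream total = 1489.8 tonne/day.
After stage 2: water left = (1−0.601)×304.23 = 121.39; final concentrate = 1307 tonne/day.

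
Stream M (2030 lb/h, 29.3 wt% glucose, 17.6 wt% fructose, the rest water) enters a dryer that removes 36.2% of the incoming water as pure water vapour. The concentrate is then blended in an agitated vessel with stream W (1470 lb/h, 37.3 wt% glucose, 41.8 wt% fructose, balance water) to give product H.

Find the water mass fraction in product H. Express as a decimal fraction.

Vapour removed = 0.362×0.531×2030 = 390.21 lb/h; concentrate = 1639.8 lb/h.
water reaching the mixer = 687.72 (from concentrate) + 1470×0.209 = 994.95 lb/h.
Product flow = 1639.8 + 1470 = 3109.8 lb/h; water fraction = 0.3199.

0.3199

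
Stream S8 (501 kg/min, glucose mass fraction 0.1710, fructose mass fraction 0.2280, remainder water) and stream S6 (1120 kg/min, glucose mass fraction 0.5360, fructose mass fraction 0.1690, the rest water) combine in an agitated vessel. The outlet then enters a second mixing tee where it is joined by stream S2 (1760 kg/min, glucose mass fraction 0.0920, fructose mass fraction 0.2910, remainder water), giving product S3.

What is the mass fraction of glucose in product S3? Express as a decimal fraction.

Overall, product flow = 3381 kg/min.
glucose in = 501×0.171 + 1120×0.536 + 1760×0.092 = 847.91 kg/min.
glucose fraction in S3 = 0.2508.

0.2508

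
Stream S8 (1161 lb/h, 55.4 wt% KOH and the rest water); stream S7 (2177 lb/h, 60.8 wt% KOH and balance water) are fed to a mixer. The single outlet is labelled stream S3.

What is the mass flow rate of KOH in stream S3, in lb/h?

1967 lb/h

KOH out = KOH in = 1161×0.554 + 2177×0.608 = 1966.8 lb/h.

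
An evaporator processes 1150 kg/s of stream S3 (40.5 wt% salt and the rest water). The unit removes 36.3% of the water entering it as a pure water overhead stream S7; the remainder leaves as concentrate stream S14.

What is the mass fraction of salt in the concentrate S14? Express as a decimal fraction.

0.5166

salt is not removed: 1150×0.405 = 465.75 kg/s of salt enters S14.
water entering = 1150×0.595 = 684.25 kg/s; overhead removed = 0.363×684.25 = 248.38 kg/s.
Concentrate = 1150 − 248.38 = 901.62 kg/s.
Mass fraction = 465.75/901.62 = 0.5166.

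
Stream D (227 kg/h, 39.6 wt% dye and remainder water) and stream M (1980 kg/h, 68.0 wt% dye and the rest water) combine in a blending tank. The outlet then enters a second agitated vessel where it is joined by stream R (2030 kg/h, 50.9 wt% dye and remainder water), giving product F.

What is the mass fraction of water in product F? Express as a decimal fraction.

Overall, product flow = 4237 kg/h.
water in = 227×0.604 + 1980×0.320 + 2030×0.491 = 1767.4 kg/h.
water fraction in F = 0.417.

0.417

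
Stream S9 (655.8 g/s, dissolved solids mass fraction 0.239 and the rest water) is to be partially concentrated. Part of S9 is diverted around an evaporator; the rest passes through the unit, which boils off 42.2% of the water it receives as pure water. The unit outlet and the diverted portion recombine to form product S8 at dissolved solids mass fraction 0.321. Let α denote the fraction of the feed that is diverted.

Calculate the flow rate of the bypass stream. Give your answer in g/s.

134.1 g/s

All 655.8×0.239 = 156.74 g/s of dissolved solids reaches S8, so S8 = 156.74/0.321 = 488.27 g/s and vapour = 167.53 g/s.
The evaporator receives (1−α)·655.8 of feed at 0.761 water and removes 0.422 of that water:
0.422×0.761×(1−α)×655.8 = 167.53
(1−α) = 167.53/210.6 = 0.7954;  α = 0.2046.
Bypass flow = 0.2046×655.8 = 134.15 g/s.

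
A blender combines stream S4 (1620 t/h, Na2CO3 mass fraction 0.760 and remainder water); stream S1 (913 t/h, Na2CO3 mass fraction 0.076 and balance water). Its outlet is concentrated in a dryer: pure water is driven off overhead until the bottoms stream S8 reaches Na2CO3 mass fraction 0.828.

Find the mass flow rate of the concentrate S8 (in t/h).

1571 t/h

Na2CO3 entering = 1620×0.760 + 913×0.076 = 1300.6 t/h.
All Na2CO3 reports to S8, so S8 = 1300.6/0.828 = 1570.8 t/h.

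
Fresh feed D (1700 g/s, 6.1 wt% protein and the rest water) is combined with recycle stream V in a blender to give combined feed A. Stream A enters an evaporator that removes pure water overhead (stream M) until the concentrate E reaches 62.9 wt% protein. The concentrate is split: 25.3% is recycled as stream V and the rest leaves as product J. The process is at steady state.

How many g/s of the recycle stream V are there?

55.84 g/s

Overall protein balance (none leaves overhead): protein in fresh feed = protein in product, i.e. 1700×0.061 = (1−0.253)·E·0.629.
E = 103.7/(0.629×0.747) = 220.7 g/s.
Recycle V = 0.253×220.7 = 55.838 g/s.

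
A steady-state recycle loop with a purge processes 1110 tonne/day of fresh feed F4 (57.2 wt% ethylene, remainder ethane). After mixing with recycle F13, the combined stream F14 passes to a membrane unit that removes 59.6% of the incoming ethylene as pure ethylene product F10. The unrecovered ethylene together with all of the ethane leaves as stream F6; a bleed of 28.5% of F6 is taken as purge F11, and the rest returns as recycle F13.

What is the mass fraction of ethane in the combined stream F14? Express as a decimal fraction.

0.6512

ethane enters only via F4 and leaves only via the purge: 1110×0.428 = 0.285×(ethane in F6), and the membrane unit passes all ethane, so ethane in F14 = ethane in F6 = 1666.9 tonne/day.
ethylene in F14: m_A = 1110×0.572 + (1−0.285)·(1−0.596)·m_A, so m_A = 634.92/0.7111 = 892.82 tonne/day.
F14 = 892.82 + 1666.9 = 2559.8 tonne/day.
ethane fraction in F14 = 1666.9/2559.8 = 0.6512.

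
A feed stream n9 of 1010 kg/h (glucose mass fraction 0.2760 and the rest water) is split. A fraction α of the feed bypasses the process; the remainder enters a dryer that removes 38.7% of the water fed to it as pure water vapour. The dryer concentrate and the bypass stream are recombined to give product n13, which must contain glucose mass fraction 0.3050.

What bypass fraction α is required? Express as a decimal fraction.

All 1010×0.276 = 278.76 kg/h of glucose reaches n13, so n13 = 278.76/0.305 = 913.97 kg/h and vapour = 96.033 kg/h.
The evaporator receives (1−α)·1010 of feed at 0.724 water and removes 0.387 of that water:
0.387×0.724×(1−α)×1010 = 96.033
(1−α) = 96.033/282.99 = 0.3394;  α = 0.6606.

0.661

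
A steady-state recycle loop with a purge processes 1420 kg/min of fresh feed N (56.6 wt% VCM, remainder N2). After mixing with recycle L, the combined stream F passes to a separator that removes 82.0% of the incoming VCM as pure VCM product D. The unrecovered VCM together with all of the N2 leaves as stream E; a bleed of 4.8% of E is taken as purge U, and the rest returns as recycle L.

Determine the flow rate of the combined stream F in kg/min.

13810 kg/min

N2 enters only via N and leaves only via the purge: 1420×0.434 = 0.048×(N2 in E), and the separator passes all N2, so N2 in F = N2 in E = 12839 kg/min.
VCM in F: m_A = 1420×0.566 + (1−0.048)·(1−0.820)·m_A, so m_A = 803.72/0.8286 = 969.93 kg/min.
F = 969.93 + 12839 = 13809 kg/min.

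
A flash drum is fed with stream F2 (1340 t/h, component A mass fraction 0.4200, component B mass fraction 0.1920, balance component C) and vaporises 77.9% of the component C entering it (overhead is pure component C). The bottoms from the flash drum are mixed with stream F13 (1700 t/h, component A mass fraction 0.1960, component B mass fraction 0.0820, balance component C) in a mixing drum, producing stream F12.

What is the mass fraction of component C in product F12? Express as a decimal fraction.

0.5094

Vapour removed = 0.779×0.388×1340 = 405.02 t/h; concentrate = 934.98 t/h.
component C reaching the mixer = 114.9 (from concentrate) + 1700×0.722 = 1342.3 t/h.
Product flow = 934.98 + 1700 = 2635 t/h; component C fraction = 0.5094.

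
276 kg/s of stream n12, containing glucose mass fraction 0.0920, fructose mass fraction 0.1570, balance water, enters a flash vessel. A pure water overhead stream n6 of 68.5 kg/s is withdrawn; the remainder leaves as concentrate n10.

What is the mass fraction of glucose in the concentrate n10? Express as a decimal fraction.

0.1224

glucose is not removed: 276×0.092 = 25.392 kg/s of glucose enters n10.
Concentrate = 276 − 68.5 = 207.5 kg/s.
Mass fraction = 25.392/207.5 = 0.1224.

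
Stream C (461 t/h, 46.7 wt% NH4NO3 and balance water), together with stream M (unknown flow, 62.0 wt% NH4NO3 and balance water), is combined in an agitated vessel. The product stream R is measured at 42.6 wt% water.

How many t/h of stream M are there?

Let M be the unknown flow. Total out = 461 + M.
water balance: 245.71 + 0.380·M = 0.426·(461 + M)
(0.380 − 0.426)·M = 0.426×461 − 245.71 = -49.327
M = -49.327 / -0.046 = 1072.3 t/h

1072 t/h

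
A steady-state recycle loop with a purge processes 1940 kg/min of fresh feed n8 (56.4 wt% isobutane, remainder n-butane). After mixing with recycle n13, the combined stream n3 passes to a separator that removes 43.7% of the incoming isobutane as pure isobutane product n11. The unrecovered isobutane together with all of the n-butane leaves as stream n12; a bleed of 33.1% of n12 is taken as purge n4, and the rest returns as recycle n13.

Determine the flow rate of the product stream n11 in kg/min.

isobutane in n3: m_A = 1940×0.564 + (1−0.331)·(1−0.437)·m_A, so m_A = 1094.2/0.6234 = 1755.3 kg/min.
Product n11 = 0.437×1755.3 = 767.06 kg/min.

767.1 kg/min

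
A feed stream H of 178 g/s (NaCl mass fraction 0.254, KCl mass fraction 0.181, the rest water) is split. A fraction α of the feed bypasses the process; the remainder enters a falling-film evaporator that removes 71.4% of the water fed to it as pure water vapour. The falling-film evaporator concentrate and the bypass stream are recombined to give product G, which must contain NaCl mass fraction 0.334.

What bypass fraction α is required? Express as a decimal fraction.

0.406

All 178×0.254 = 45.212 g/s of NaCl reaches G, so G = 45.212/0.334 = 135.37 g/s and vapour = 42.635 g/s.
The evaporator receives (1−α)·178 of feed at 0.565 water and removes 0.714 of that water:
0.714×0.565×(1−α)×178 = 42.635
(1−α) = 42.635/71.807 = 0.5937;  α = 0.4063.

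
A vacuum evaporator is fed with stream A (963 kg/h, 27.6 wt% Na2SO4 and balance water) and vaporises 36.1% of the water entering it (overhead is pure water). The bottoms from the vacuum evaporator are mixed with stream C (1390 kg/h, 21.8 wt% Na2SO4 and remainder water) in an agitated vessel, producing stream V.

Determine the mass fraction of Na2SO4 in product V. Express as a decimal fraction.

0.271

Vapour removed = 0.361×0.724×963 = 251.69 kg/h; concentrate = 711.31 kg/h.
Na2SO4 reaching the mixer = 265.79 (from concentrate) + 1390×0.218 = 568.81 kg/h.
Product flow = 711.31 + 1390 = 2101.3 kg/h; Na2SO4 fraction = 0.271.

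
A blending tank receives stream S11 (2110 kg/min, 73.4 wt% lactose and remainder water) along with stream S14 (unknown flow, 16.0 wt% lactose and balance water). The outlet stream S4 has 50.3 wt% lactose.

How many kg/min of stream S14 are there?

1421 kg/min

Let S14 be the unknown flow. Total out = 2110 + S14.
lactose balance: 1548.7 + 0.160·S14 = 0.503·(2110 + S14)
(0.160 − 0.503)·S14 = 0.503×2110 − 1548.7 = -487.41
S14 = -487.41 / -0.343 = 1421 kg/min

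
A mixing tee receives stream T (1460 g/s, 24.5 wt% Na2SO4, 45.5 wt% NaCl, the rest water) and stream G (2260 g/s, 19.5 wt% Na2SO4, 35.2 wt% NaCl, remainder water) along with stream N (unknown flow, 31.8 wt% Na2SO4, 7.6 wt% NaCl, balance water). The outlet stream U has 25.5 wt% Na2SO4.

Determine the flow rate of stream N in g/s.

Let N be the unknown flow. Total out = 3720 + N.
Na2SO4 balance: 798.4 + 0.318·N = 0.255·(3720 + N)
(0.318 − 0.255)·N = 0.255×3720 − 798.4 = 150.2
N = 150.2 / 0.063 = 2384.1 g/s

2384 g/s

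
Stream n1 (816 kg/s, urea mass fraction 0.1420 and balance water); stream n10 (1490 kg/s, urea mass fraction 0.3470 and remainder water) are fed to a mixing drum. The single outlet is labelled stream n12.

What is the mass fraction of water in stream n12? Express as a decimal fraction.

Total flow out = 816 + 1490 = 2306 kg/s.
water in = 816×0.858 + 1490×0.653 = 1673.1 kg/s.
water mass fraction in n12 = 1673.1/2306 = 0.7255.

0.7255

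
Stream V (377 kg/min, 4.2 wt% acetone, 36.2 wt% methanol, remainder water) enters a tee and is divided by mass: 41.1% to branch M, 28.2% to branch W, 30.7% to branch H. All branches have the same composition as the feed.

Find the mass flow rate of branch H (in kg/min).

Branch H flow = 0.307×377 = 115.74 kg/min.

115.7 kg/min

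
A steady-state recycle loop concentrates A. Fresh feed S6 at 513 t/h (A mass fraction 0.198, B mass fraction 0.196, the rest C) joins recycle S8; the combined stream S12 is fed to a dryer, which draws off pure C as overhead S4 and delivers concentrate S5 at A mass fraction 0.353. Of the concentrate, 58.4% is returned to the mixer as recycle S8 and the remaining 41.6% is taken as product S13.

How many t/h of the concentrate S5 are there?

Overall A balance (none leaves overhead): A in fresh feed = A in product, i.e. 513×0.198 = (1−0.584)·S5·0.353.
S5 = 101.57/(0.353×0.416) = 691.69 t/h.

691.7 t/h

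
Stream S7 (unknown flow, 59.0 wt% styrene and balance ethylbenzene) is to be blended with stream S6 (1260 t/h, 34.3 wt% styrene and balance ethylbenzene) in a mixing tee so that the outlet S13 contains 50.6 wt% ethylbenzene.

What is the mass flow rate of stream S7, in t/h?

Let S7 be the unknown flow. Total out = 1260 + S7.
ethylbenzene balance: 827.82 + 0.410·S7 = 0.506·(1260 + S7)
(0.410 − 0.506)·S7 = 0.506×1260 − 827.82 = -190.26
S7 = -190.26 / -0.096 = 1981.9 t/h

1982 t/h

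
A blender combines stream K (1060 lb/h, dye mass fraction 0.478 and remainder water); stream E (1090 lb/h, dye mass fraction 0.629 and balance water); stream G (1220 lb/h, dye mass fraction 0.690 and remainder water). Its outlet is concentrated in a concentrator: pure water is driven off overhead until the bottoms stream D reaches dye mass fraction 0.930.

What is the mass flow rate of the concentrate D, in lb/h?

2187 lb/h

dye entering = 1060×0.478 + 1090×0.629 + 1220×0.690 = 2034.1 lb/h.
All dye reports to D, so D = 2034.1/0.930 = 2187.2 lb/h.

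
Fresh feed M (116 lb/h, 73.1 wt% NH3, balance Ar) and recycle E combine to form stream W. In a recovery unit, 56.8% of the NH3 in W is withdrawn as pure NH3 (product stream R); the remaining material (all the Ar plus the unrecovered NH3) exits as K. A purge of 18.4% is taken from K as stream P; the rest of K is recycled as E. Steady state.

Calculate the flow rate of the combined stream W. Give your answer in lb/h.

300.5 lb/h

Ar enters only via M and leaves only via the purge: 116×0.269 = 0.184×(Ar in K), and the recovery unit passes all Ar, so Ar in W = Ar in K = 169.59 lb/h.
NH3 in W: m_A = 116×0.731 + (1−0.184)·(1−0.568)·m_A, so m_A = 84.796/0.6475 = 130.96 lb/h.
W = 130.96 + 169.59 = 300.55 lb/h.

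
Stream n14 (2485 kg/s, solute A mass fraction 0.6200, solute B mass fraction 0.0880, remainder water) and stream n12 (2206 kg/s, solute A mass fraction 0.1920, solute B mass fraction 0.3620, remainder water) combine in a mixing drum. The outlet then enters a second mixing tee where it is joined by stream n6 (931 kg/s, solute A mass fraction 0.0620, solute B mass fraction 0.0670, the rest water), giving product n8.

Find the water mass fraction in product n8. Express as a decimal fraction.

0.4483

Overall, product flow = 5622 kg/s.
water in = 2485×0.292 + 2206×0.446 + 931×0.871 = 2520.4 kg/s.
water fraction in n8 = 0.4483.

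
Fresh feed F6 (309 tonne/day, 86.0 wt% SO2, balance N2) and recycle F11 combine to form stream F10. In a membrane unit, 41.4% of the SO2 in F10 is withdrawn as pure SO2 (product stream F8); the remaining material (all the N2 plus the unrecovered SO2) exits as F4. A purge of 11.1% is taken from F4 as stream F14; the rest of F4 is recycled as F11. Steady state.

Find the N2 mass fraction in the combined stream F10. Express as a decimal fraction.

0.413

N2 enters only via F6 and leaves only via the purge: 309×0.140 = 0.111×(N2 in F4), and the membrane unit passes all N2, so N2 in F10 = N2 in F4 = 389.73 tonne/day.
SO2 in F10: m_A = 309×0.860 + (1−0.111)·(1−0.414)·m_A, so m_A = 265.74/0.4790 = 554.73 tonne/day.
F10 = 554.73 + 389.73 = 944.46 tonne/day.
N2 fraction in F10 = 389.73/944.46 = 0.413.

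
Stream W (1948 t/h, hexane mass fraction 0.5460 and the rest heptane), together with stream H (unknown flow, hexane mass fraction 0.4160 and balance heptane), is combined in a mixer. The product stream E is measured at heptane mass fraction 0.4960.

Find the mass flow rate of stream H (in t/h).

Let H be the unknown flow. Total out = 1948 + H.
heptane balance: 884.39 + 0.584·H = 0.496·(1948 + H)
(0.584 − 0.496)·H = 0.496×1948 − 884.39 = 81.816
H = 81.816 / 0.088 = 929.73 t/h

929.7 t/h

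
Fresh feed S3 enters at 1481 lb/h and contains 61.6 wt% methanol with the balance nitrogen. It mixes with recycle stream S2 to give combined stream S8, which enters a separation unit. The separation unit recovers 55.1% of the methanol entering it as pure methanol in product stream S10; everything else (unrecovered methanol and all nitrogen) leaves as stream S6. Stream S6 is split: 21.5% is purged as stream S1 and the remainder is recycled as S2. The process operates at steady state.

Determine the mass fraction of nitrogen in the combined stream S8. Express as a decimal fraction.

nitrogen enters only via S3 and leaves only via the purge: 1481×0.384 = 0.215×(nitrogen in S6), and the separation unit passes all nitrogen, so nitrogen in S8 = nitrogen in S6 = 2645.1 lb/h.
methanol in S8: m_A = 1481×0.616 + (1−0.215)·(1−0.551)·m_A, so m_A = 912.3/0.6475 = 1408.9 lb/h.
S8 = 1408.9 + 2645.1 = 4054 lb/h.
nitrogen fraction in S8 = 2645.1/4054 = 0.6525.

0.6525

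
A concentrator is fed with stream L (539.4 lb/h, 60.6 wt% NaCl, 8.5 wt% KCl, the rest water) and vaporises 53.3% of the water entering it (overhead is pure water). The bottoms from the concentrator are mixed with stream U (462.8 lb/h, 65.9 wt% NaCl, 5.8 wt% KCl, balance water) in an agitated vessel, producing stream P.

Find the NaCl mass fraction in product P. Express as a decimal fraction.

0.692

Vapour removed = 0.533×0.309×539.4 = 88.838 lb/h; concentrate = 450.56 lb/h.
NaCl reaching the mixer = 326.88 (from concentrate) + 462.8×0.659 = 631.86 lb/h.
Product flow = 450.56 + 462.8 = 913.36 lb/h; NaCl fraction = 0.692.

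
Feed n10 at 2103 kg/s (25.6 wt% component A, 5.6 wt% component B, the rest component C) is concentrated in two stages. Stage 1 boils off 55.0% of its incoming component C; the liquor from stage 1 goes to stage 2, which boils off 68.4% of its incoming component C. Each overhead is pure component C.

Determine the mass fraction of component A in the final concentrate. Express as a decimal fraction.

component C in feed = 2103×0.688 = 1446.9 kg/s.
After stage 1: component C left = (1−0.550)×1446.9 = 651.09; stream total = 1307.2 kg/s.
After stage 2: component C left = (1−0.684)×651.09 = 205.74; final concentrate = 861.88 kg/s.
component A fraction = 538.37/861.88 = 0.625.

0.625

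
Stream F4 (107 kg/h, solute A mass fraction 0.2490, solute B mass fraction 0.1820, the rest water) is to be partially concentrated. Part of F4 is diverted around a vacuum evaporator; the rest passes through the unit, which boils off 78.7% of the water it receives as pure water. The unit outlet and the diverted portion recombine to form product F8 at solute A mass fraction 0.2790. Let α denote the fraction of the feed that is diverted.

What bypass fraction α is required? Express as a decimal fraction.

0.760

All 107×0.249 = 26.643 kg/h of solute A reaches F8, so F8 = 26.643/0.279 = 95.495 kg/h and vapour = 11.505 kg/h.
The evaporator receives (1−α)·107 of feed at 0.569 water and removes 0.787 of that water:
0.787×0.569×(1−α)×107 = 11.505
(1−α) = 11.505/47.915 = 0.2401;  α = 0.7599.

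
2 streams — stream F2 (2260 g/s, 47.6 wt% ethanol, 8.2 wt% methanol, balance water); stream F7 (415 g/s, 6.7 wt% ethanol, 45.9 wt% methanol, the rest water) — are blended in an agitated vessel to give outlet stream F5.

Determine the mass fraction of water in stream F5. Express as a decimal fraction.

Total flow out = 2260 + 415 = 2675 g/s.
water in = 2260×0.442 + 415×0.474 = 1195.6 g/s.
water mass fraction in F5 = 1195.6/2675 = 0.447.

0.447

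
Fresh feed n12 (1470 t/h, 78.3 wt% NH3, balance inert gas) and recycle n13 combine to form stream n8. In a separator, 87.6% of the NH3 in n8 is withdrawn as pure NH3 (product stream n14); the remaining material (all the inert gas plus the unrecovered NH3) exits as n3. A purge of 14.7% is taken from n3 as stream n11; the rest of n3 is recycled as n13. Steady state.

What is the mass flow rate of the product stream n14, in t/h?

NH3 in n8: m_A = 1470×0.783 + (1−0.147)·(1−0.876)·m_A, so m_A = 1151/0.8942 = 1287.2 t/h.
Product n14 = 0.876×1287.2 = 1127.5 t/h.

1128 t/h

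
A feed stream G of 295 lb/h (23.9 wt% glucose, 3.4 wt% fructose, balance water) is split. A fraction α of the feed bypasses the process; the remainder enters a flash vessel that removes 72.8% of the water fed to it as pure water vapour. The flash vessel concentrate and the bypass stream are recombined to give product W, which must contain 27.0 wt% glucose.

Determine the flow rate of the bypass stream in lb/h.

All 295×0.239 = 70.505 lb/h of glucose reaches W, so W = 70.505/0.270 = 261.13 lb/h and vapour = 33.87 lb/h.
The evaporator receives (1−α)·295 of feed at 0.727 water and removes 0.728 of that water:
0.728×0.727×(1−α)×295 = 33.87
(1−α) = 33.87/156.13 = 0.2169;  α = 0.7831.
Bypass flow = 0.7831×295 = 231 lb/h.

231 lb/h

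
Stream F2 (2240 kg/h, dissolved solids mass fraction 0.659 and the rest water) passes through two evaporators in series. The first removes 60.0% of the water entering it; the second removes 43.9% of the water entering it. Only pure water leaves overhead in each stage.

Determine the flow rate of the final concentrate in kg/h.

1648 kg/h

water in feed = 2240×0.341 = 763.84 kg/h.
After stage 1: water left = (1−0.600)×763.84 = 305.54; stream total = 1781.7 kg/h.
After stage 2: water left = (1−0.439)×305.54 = 171.41; final concentrate = 1647.6 kg/h.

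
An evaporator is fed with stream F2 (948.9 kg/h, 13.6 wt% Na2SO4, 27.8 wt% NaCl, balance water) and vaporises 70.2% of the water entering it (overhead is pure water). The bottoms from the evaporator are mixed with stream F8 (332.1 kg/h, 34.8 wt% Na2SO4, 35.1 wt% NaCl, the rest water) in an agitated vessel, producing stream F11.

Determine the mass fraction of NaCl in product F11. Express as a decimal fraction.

Vapour removed = 0.702×0.586×948.9 = 390.35 kg/h; concentrate = 558.55 kg/h.
NaCl reaching the mixer = 263.79 (from concentrate) + 332.1×0.351 = 380.36 kg/h.
Product flow = 558.55 + 332.1 = 890.65 kg/h; NaCl fraction = 0.427.

0.427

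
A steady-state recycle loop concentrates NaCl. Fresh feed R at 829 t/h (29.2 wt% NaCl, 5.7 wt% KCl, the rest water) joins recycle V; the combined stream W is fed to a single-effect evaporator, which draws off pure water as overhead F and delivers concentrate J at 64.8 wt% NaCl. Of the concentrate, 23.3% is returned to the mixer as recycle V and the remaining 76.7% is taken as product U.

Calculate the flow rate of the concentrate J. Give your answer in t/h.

Overall NaCl balance (none leaves overhead): NaCl in fresh feed = NaCl in product, i.e. 829×0.292 = (1−0.233)·J·0.648.
J = 242.07/(0.648×0.767) = 487.04 t/h.

487 t/h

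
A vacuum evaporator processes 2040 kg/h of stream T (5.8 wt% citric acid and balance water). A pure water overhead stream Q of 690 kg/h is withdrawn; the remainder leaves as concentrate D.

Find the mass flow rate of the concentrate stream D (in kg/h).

Concentrate = 2040 − 690 = 1350 kg/h.

1350 kg/h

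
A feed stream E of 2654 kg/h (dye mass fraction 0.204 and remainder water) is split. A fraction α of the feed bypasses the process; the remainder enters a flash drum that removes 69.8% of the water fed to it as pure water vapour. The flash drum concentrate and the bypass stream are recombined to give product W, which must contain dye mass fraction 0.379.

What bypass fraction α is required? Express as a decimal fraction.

All 2654×0.204 = 541.42 kg/h of dye reaches W, so W = 541.42/0.379 = 1428.5 kg/h and vapour = 1225.5 kg/h.
The evaporator receives (1−α)·2654 of feed at 0.796 water and removes 0.698 of that water:
0.698×0.796×(1−α)×2654 = 1225.5
(1−α) = 1225.5/1474.6 = 0.8311;  α = 0.1689.

0.169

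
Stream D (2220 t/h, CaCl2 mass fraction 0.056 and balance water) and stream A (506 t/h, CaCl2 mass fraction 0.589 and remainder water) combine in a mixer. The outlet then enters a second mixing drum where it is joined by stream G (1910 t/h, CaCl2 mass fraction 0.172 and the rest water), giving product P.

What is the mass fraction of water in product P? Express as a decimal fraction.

0.838

Overall, product flow = 4636 t/h.
water in = 2220×0.944 + 506×0.411 + 1910×0.828 = 3885.1 t/h.
water fraction in P = 0.838.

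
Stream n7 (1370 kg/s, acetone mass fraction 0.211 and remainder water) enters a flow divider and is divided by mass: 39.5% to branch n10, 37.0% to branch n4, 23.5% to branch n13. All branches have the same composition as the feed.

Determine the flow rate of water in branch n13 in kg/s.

254 kg/s

Branch n13 total = 0.235×1370 = 321.95 kg/s.
water in n13 = 0.789×321.95 = 254.02 kg/s.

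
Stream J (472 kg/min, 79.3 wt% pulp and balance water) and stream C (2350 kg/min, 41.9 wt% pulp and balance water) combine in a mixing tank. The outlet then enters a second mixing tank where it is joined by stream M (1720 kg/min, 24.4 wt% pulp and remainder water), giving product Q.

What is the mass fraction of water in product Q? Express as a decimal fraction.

Overall, product flow = 4542 kg/min.
water in = 472×0.207 + 2350×0.581 + 1720×0.756 = 2763.4 kg/min.
water fraction in Q = 0.6084.

0.6084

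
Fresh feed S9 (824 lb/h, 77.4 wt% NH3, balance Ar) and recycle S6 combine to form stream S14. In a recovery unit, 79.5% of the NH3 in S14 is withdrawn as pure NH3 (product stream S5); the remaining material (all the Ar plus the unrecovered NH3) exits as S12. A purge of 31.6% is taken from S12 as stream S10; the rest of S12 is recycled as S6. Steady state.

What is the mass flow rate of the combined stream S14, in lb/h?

1331 lb/h

Ar enters only via S9 and leaves only via the purge: 824×0.226 = 0.316×(Ar in S12), and the recovery unit passes all Ar, so Ar in S14 = Ar in S12 = 589.32 lb/h.
NH3 in S14: m_A = 824×0.774 + (1−0.316)·(1−0.795)·m_A, so m_A = 637.78/0.8598 = 741.79 lb/h.
S14 = 741.79 + 589.32 = 1331.1 lb/h.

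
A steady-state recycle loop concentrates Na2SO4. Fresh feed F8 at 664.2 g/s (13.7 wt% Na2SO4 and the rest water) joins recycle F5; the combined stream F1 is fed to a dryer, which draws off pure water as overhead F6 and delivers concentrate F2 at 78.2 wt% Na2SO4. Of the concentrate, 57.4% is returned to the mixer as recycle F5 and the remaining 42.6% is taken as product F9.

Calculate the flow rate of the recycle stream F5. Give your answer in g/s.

156.8 g/s

Overall Na2SO4 balance (none leaves overhead): Na2SO4 in fresh feed = Na2SO4 in product, i.e. 664.2×0.137 = (1−0.574)·F2·0.782.
F2 = 90.995/(0.782×0.426) = 273.15 g/s.
Recycle F5 = 0.574×273.15 = 156.79 g/s.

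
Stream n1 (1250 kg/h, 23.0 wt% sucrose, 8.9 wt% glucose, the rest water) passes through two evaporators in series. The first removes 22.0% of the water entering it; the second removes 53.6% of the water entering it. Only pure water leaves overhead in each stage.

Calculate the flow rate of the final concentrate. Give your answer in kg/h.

water in feed = 1250×0.681 = 851.25 kg/h.
After stage 1: water left = (1−0.220)×851.25 = 663.98; stream total = 1062.7 kg/h.
After stage 2: water left = (1−0.536)×663.98 = 308.08; final concentrate = 706.83 kg/h.

706.8 kg/h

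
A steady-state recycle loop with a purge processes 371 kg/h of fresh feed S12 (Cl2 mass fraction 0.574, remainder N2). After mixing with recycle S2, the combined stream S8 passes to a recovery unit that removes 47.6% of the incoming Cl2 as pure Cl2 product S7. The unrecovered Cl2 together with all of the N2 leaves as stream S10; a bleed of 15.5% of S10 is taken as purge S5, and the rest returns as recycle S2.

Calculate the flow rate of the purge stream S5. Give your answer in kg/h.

N2 enters only via S12 and leaves only via the purge: 371×0.426 = 0.155×(N2 in S10), and the recovery unit passes all N2, so N2 in S8 = N2 in S10 = 1019.7 kg/h.
Cl2 in S8: m_A = 371×0.574 + (1−0.155)·(1−0.476)·m_A, so m_A = 212.95/0.5572 = 382.17 kg/h.
S10 = (1−0.476)×382.17 + 1019.7 = 1219.9 kg/h.
Purge S5 = 0.155×1219.9 = 189.09 kg/h.

189.1 kg/h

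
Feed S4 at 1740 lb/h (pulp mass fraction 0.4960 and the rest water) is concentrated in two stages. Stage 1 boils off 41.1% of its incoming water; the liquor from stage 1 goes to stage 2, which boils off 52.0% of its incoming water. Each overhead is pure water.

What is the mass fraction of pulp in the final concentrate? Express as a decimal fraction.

0.7768

water in feed = 1740×0.504 = 876.96 lb/h.
After stage 1: water left = (1−0.411)×876.96 = 516.53; stream total = 1379.6 lb/h.
After stage 2: water left = (1−0.520)×516.53 = 247.93; final concentrate = 1111 lb/h.
pulp fraction = 863.04/1111 = 0.7768.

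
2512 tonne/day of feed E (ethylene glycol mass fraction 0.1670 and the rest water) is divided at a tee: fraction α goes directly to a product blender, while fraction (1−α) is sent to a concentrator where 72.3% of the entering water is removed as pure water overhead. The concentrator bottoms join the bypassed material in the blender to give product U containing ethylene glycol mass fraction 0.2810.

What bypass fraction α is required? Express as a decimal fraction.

All 2512×0.167 = 419.5 tonne/day of ethylene glycol reaches U, so U = 419.5/0.281 = 1492.9 tonne/day and vapour = 1019.1 tonne/day.
The evaporator receives (1−α)·2512 of feed at 0.833 water and removes 0.723 of that water:
0.723×0.833×(1−α)×2512 = 1019.1
(1−α) = 1019.1/1512.9 = 0.6736;  α = 0.3264.

0.326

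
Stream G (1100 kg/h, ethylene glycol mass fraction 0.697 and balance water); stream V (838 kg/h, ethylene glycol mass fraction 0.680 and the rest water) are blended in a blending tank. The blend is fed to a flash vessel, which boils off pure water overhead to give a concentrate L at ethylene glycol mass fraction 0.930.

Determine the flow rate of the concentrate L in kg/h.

1437 kg/h

ethylene glycol entering = 1100×0.697 + 838×0.680 = 1336.5 kg/h.
All ethylene glycol reports to L, so L = 1336.5/0.930 = 1437.1 kg/h.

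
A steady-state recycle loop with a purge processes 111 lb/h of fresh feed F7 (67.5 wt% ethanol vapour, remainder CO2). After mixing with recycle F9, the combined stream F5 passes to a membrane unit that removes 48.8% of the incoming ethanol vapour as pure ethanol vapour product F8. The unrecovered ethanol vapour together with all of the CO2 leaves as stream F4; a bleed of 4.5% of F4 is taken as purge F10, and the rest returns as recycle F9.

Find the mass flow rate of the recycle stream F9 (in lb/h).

837.3 lb/h

CO2 enters only via F7 and leaves only via the purge: 111×0.325 = 0.045×(CO2 in F4), and the membrane unit passes all CO2, so CO2 in F5 = CO2 in F4 = 801.67 lb/h.
ethanol vapour in F5: m_A = 111×0.675 + (1−0.045)·(1−0.488)·m_A, so m_A = 74.925/0.5110 = 146.61 lb/h.
F4 = (1−0.488)×146.61 + 801.67 = 876.73 lb/h.
Recycle F9 = (1−0.045)×876.73 = 837.28 lb/h.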